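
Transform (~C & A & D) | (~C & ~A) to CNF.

~C & (D | ~A)

(~C & A & D) | (~C & ~A)
≡ (~C | ~C) & (~C | ~A) & (A | ~C) & (A | ~A) & (D | ~C) & (D | ~A)   [distribute | over &]
≡ ~C & (D | ~A)   [simplify]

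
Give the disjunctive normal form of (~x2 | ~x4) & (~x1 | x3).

(~x2 & ~x1) | (~x2 & x3) | (~x4 & ~x1) | (~x4 & x3)

(~x2 | ~x4) & (~x1 | x3)
⇔ (~x2 & ~x1) | (~x2 & x3) | (~x4 & ~x1) | (~x4 & x3)   — distribute & over |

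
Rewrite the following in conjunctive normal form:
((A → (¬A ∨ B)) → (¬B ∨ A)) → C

(B ∨ C) ∧ (¬A ∨ C)

((A → (¬A ∨ B)) → (¬B ∨ A)) → C
≡ ¬((A → (¬A ∨ B)) → (¬B ∨ A)) ∨ C   (eliminate →)
≡ ¬(¬(A → (¬A ∨ B)) ∨ ¬B ∨ A) ∨ C   (eliminate →)
≡ ¬(¬(¬A ∨ ¬A ∨ B) ∨ ¬B ∨ A) ∨ C   (eliminate →)
≡ (¬¬(¬A ∨ ¬A ∨ B) ∧ ¬¬B ∧ ¬A) ∨ C   (De Morgan)
≡ ((¬A ∨ ¬A ∨ B) ∧ ¬¬B ∧ ¬A) ∨ C   (double negation)
≡ ((¬A ∨ ¬A ∨ B) ∧ B ∧ ¬A) ∨ C   (double negation)
≡ (¬A ∨ ¬A ∨ B ∨ C) ∧ (B ∨ C) ∧ (¬A ∨ C)   (distribute ∨ over ∧)
≡ (B ∨ C) ∧ (¬A ∨ C)   (simplify)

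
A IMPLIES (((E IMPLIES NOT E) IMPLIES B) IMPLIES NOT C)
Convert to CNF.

(NOT A OR NOT E OR NOT C) AND (NOT A OR NOT B OR NOT C)

A IMPLIES (((E IMPLIES NOT E) IMPLIES B) IMPLIES NOT C)
≡ NOT A OR (((E IMPLIES NOT E) IMPLIES B) IMPLIES NOT C)   [eliminate IMPLIES]
≡ NOT A OR NOT ((E IMPLIES NOT E) IMPLIES B) OR NOT C   [eliminate IMPLIES]
≡ NOT A OR NOT (NOT (E IMPLIES NOT E) OR B) OR NOT C   [eliminate IMPLIES]
≡ NOT A OR NOT (NOT (NOT E OR NOT E) OR B) OR NOT C   [eliminate IMPLIES]
≡ NOT A OR (NOT NOT (NOT E OR NOT E) AND NOT B) OR NOT C   [De Morgan]
≡ NOT A OR ((NOT E OR NOT E) AND NOT B) OR NOT C   [double negation]
≡ (NOT A OR NOT E OR NOT E OR NOT C) AND (NOT A OR NOT B OR NOT C)   [distribute OR over AND]
≡ (NOT A OR NOT E OR NOT C) AND (NOT A OR NOT B OR NOT C)   [simplify]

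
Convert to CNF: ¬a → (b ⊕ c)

¬a → (b ⊕ c)
≡ ¬¬a ∨ (b ⊕ c)
≡ ¬¬a ∨ ((b ∨ c) ∧ ¬(b ∧ c))
≡ a ∨ ((b ∨ c) ∧ ¬(b ∧ c))
≡ a ∨ ((b ∨ c) ∧ (¬b ∨ ¬c))
≡ (a ∨ b ∨ c) ∧ (a ∨ ¬b ∨ ¬c)

(a ∨ b ∨ c) ∧ (a ∨ ¬b ∨ ¬c)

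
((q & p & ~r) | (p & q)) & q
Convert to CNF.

((q & p & ~r) | (p & q)) & q
⇔ (q | p) & (q | q) & (p | p) & (p | q) & (~r | p) & (~r | q) & q
⇔ q & p

q & p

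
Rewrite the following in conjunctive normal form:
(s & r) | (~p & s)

(s & r) | (~p & s)
= (s | ~p) & (s | s) & (r | ~p) & (r | s)
= s & (r | ~p)

s & (r | ~p)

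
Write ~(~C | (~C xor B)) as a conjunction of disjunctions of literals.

C & (~B | ~C)

~(~C | (~C xor B))
= ~(~C | ((~C | B) & ~(~C & B)))
= ~~C & ~((~C | B) & ~(~C & B))
= C & ~((~C | B) & ~(~C & B))
= C & (~(~C | B) | ~~(~C & B))
= C & ((~~C & ~B) | ~~(~C & B))
= C & ((C & ~B) | ~~(~C & B))
= C & ((C & ~B) | (~C & B))
= C & (C | ~C) & (C | B) & (~B | ~C) & (~B | B)
= C & (~B | ~C)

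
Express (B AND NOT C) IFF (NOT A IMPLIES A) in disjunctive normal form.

(B AND NOT C) IFF (NOT A IMPLIES A)
≡ ((B AND NOT C) IMPLIES (NOT A IMPLIES A)) AND ((NOT A IMPLIES A) IMPLIES (B AND NOT C))   — eliminate IFF
≡ (NOT (B AND NOT C) OR (NOT A IMPLIES A)) AND ((NOT A IMPLIES A) IMPLIES (B AND NOT C))   — eliminate IMPLIES
≡ (NOT (B AND NOT C) OR NOT NOT A OR A) AND ((NOT A IMPLIES A) IMPLIES (B AND NOT C))   — eliminate IMPLIES
≡ (NOT (B AND NOT C) OR NOT NOT A OR A) AND (NOT (NOT A IMPLIES A) OR (B AND NOT C))   — eliminate IMPLIES
≡ (NOT (B AND NOT C) OR NOT NOT A OR A) AND (NOT (NOT NOT A OR A) OR (B AND NOT C))   — eliminate IMPLIES
≡ (NOT B OR NOT NOT C OR NOT NOT A OR A) AND (NOT (NOT NOT A OR A) OR (B AND NOT C))   — De Morgan
≡ (NOT B OR C OR NOT NOT A OR A) AND (NOT (NOT NOT A OR A) OR (B AND NOT C))   — double negation
≡ (NOT B OR C OR A OR A) AND (NOT (NOT NOT A OR A) OR (B AND NOT C))   — double negation
≡ (NOT B OR C OR A OR A) AND ((NOT NOT NOT A AND NOT A) OR (B AND NOT C))   — De Morgan
≡ (NOT B OR C OR A OR A) AND ((NOT A AND NOT A) OR (B AND NOT C))   — double negation
≡ (NOT B AND NOT A AND NOT A) OR (NOT B AND B AND NOT C) OR (C AND NOT A AND NOT A) OR (C AND B AND NOT C) OR (A AND NOT A AND NOT A) OR (A AND B AND NOT C) OR (A AND NOT A AND NOT A) OR (A AND B AND NOT C)   — distribute AND over OR
≡ (NOT B AND NOT A) OR (C AND NOT A) OR (A AND B AND NOT C)   — simplify

(NOT B AND NOT A) OR (C AND NOT A) OR (A AND B AND NOT C)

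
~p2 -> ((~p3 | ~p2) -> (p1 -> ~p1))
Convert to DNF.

~p2 -> ((~p3 | ~p2) -> (p1 -> ~p1))
= ~~p2 | ((~p3 | ~p2) -> (p1 -> ~p1))   — eliminate ->
= ~~p2 | ~(~p3 | ~p2) | (p1 -> ~p1)   — eliminate ->
= ~~p2 | ~(~p3 | ~p2) | ~p1 | ~p1   — eliminate ->
= p2 | ~(~p3 | ~p2) | ~p1 | ~p1   — double negation
= p2 | (~~p3 & ~~p2) | ~p1 | ~p1   — De Morgan
= p2 | (p3 & ~~p2) | ~p1 | ~p1   — double negation
= p2 | (p3 & p2) | ~p1 | ~p1   — double negation
= p2 | ~p1   — simplify

p2 | ~p1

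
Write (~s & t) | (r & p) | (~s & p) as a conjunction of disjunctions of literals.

(~s & t) | (r & p) | (~s & p)
≡ (~s | r | ~s) & (~s | r | p) & (~s | p | ~s) & (~s | p | p) & (t | r | ~s) & (t | r | p) & (t | p | ~s) & (t | p | p)   (distribute | over &)
≡ (~s | r) & (~s | p) & (t | p)   (simplify)

(~s | r) & (~s | p) & (t | p)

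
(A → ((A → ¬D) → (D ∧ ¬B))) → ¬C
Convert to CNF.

(A → ((A → ¬D) → (D ∧ ¬B))) → ¬C
= ¬(A → ((A → ¬D) → (D ∧ ¬B))) ∨ ¬C   (eliminate →)
= ¬(¬A ∨ ((A → ¬D) → (D ∧ ¬B))) ∨ ¬C   (eliminate →)
= ¬(¬A ∨ ¬(A → ¬D) ∨ (D ∧ ¬B)) ∨ ¬C   (eliminate →)
= ¬(¬A ∨ ¬(¬A ∨ ¬D) ∨ (D ∧ ¬B)) ∨ ¬C   (eliminate →)
= (¬¬A ∧ ¬¬(¬A ∨ ¬D) ∧ ¬(D ∧ ¬B)) ∨ ¬C   (De Morgan)
= (A ∧ ¬¬(¬A ∨ ¬D) ∧ ¬(D ∧ ¬B)) ∨ ¬C   (double negation)
= (A ∧ (¬A ∨ ¬D) ∧ ¬(D ∧ ¬B)) ∨ ¬C   (double negation)
= (A ∧ (¬A ∨ ¬D) ∧ (¬D ∨ ¬¬B)) ∨ ¬C   (De Morgan)
= (A ∧ (¬A ∨ ¬D) ∧ (¬D ∨ B)) ∨ ¬C   (double negation)
= (A ∨ ¬C) ∧ (¬A ∨ ¬D ∨ ¬C) ∧ (¬D ∨ B ∨ ¬C)   (distribute ∨ over ∧)

(A ∨ ¬C) ∧ (¬A ∨ ¬D ∨ ¬C) ∧ (¬D ∨ B ∨ ¬C)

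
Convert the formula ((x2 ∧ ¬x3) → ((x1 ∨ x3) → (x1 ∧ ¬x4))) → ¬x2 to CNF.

((x2 ∧ ¬x3) → ((x1 ∨ x3) → (x1 ∧ ¬x4))) → ¬x2
= ¬((x2 ∧ ¬x3) → ((x1 ∨ x3) → (x1 ∧ ¬x4))) ∨ ¬x2   — eliminate →
= ¬(¬(x2 ∧ ¬x3) ∨ ((x1 ∨ x3) → (x1 ∧ ¬x4))) ∨ ¬x2   — eliminate →
= ¬(¬(x2 ∧ ¬x3) ∨ ¬(x1 ∨ x3) ∨ (x1 ∧ ¬x4)) ∨ ¬x2   — eliminate →
= (¬¬(x2 ∧ ¬x3) ∧ ¬¬(x1 ∨ x3) ∧ ¬(x1 ∧ ¬x4)) ∨ ¬x2   — De Morgan
= (x2 ∧ ¬x3 ∧ ¬¬(x1 ∨ x3) ∧ ¬(x1 ∧ ¬x4)) ∨ ¬x2   — double negation
= (x2 ∧ ¬x3 ∧ (x1 ∨ x3) ∧ ¬(x1 ∧ ¬x4)) ∨ ¬x2   — double negation
= (x2 ∧ ¬x3 ∧ (x1 ∨ x3) ∧ (¬x1 ∨ ¬¬x4)) ∨ ¬x2   — De Morgan
= (x2 ∧ ¬x3 ∧ (x1 ∨ x3) ∧ (¬x1 ∨ x4)) ∨ ¬x2   — double negation
= (x2 ∨ ¬x2) ∧ (¬x3 ∨ ¬x2) ∧ (x1 ∨ x3 ∨ ¬x2) ∧ (¬x1 ∨ x4 ∨ ¬x2)   — distribute ∨ over ∧
= (¬x3 ∨ ¬x2) ∧ (x1 ∨ x3 ∨ ¬x2) ∧ (¬x1 ∨ x4 ∨ ¬x2)   — simplify

(¬x3 ∨ ¬x2) ∧ (x1 ∨ x3 ∨ ¬x2) ∧ (¬x1 ∨ x4 ∨ ¬x2)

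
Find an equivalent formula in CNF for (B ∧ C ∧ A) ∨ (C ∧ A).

(B ∧ C ∧ A) ∨ (C ∧ A)
≡ (B ∨ C) ∧ (B ∨ A) ∧ (C ∨ C) ∧ (C ∨ A) ∧ (A ∨ C) ∧ (A ∨ A)   (distribute ∨ over ∧)
≡ C ∧ A   (simplify)

C ∧ A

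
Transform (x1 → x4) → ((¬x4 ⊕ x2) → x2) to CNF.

(x1 → x4) → ((¬x4 ⊕ x2) → x2)
= ¬(x1 → x4) ∨ ((¬x4 ⊕ x2) → x2)
= ¬(¬x1 ∨ x4) ∨ ((¬x4 ⊕ x2) → x2)
= ¬(¬x1 ∨ x4) ∨ ¬(¬x4 ⊕ x2) ∨ x2
= ¬(¬x1 ∨ x4) ∨ ¬((¬x4 ∨ x2) ∧ ¬(¬x4 ∧ x2)) ∨ x2
= (¬¬x1 ∧ ¬x4) ∨ ¬((¬x4 ∨ x2) ∧ ¬(¬x4 ∧ x2)) ∨ x2
= (x1 ∧ ¬x4) ∨ ¬((¬x4 ∨ x2) ∧ ¬(¬x4 ∧ x2)) ∨ x2
= (x1 ∧ ¬x4) ∨ ¬(¬x4 ∨ x2) ∨ ¬¬(¬x4 ∧ x2) ∨ x2
= (x1 ∧ ¬x4) ∨ (¬¬x4 ∧ ¬x2) ∨ ¬¬(¬x4 ∧ x2) ∨ x2
= (x1 ∧ ¬x4) ∨ (x4 ∧ ¬x2) ∨ ¬¬(¬x4 ∧ x2) ∨ x2
= (x1 ∧ ¬x4) ∨ (x4 ∧ ¬x2) ∨ (¬x4 ∧ x2) ∨ x2
= (x1 ∨ x4 ∨ ¬x4 ∨ x2) ∧ (x1 ∨ x4 ∨ x2 ∨ x2) ∧ (x1 ∨ ¬x2 ∨ ¬x4 ∨ x2) ∧ (x1 ∨ ¬x2 ∨ x2 ∨ x2) ∧ (¬x4 ∨ x4 ∨ ¬x4 ∨ x2) ∧ (¬x4 ∨ x4 ∨ x2 ∨ x2) ∧ (¬x4 ∨ ¬x2 ∨ ¬x4 ∨ x2) ∧ (¬x4 ∨ ¬x2 ∨ x2 ∨ x2)
= x1 ∨ x4 ∨ x2

x1 ∨ x4 ∨ x2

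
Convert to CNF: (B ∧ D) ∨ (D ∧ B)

(B ∧ D) ∨ (D ∧ B)
⇔ (B ∨ D) ∧ (B ∨ B) ∧ (D ∨ D) ∧ (D ∨ B)   — distribute ∨ over ∧
⇔ B ∧ D   — simplify

B ∧ D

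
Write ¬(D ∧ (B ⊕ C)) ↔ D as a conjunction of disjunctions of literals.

¬(D ∧ (B ⊕ C)) ↔ D
⇔ (¬(D ∧ (B ⊕ C)) → D) ∧ (D → ¬(D ∧ (B ⊕ C)))   [eliminate ↔]
⇔ (¬¬(D ∧ (B ⊕ C)) ∨ D) ∧ (D → ¬(D ∧ (B ⊕ C)))   [eliminate →]
⇔ (¬¬(D ∧ (B ∨ C) ∧ ¬(B ∧ C)) ∨ D) ∧ (D → ¬(D ∧ (B ⊕ C)))   [expand ⊕]
⇔ (¬¬(D ∧ (B ∨ C) ∧ ¬(B ∧ C)) ∨ D) ∧ (¬D ∨ ¬(D ∧ (B ⊕ C)))   [eliminate →]
⇔ (¬¬(D ∧ (B ∨ C) ∧ ¬(B ∧ C)) ∨ D) ∧ (¬D ∨ ¬(D ∧ (B ∨ C) ∧ ¬(B ∧ C)))   [expand ⊕]
⇔ ((D ∧ (B ∨ C) ∧ ¬(B ∧ C)) ∨ D) ∧ (¬D ∨ ¬(D ∧ (B ∨ C) ∧ ¬(B ∧ C)))   [double negation]
⇔ ((D ∧ (B ∨ C) ∧ (¬B ∨ ¬C)) ∨ D) ∧ (¬D ∨ ¬(D ∧ (B ∨ C) ∧ ¬(B ∧ C)))   [De Morgan]
⇔ ((D ∧ (B ∨ C) ∧ (¬B ∨ ¬C)) ∨ D) ∧ (¬D ∨ ¬D ∨ ¬(B ∨ C) ∨ ¬¬(B ∧ C))   [De Morgan]
⇔ ((D ∧ (B ∨ C) ∧ (¬B ∨ ¬C)) ∨ D) ∧ (¬D ∨ ¬D ∨ (¬B ∧ ¬C) ∨ ¬¬(B ∧ C))   [De Morgan]
⇔ ((D ∧ (B ∨ C) ∧ (¬B ∨ ¬C)) ∨ D) ∧ (¬D ∨ ¬D ∨ (¬B ∧ ¬C) ∨ (B ∧ C))   [double negation]
⇔ (D ∨ D) ∧ (B ∨ C ∨ D) ∧ (¬B ∨ ¬C ∨ D) ∧ (¬D ∨ ¬D ∨ ¬B ∨ B) ∧ (¬D ∨ ¬D ∨ ¬B ∨ C) ∧ (¬D ∨ ¬D ∨ ¬C ∨ B) ∧ (¬D ∨ ¬D ∨ ¬C ∨ C)   [distribute ∨ over ∧]
⇔ D ∧ (¬D ∨ ¬B ∨ C) ∧ (¬D ∨ ¬C ∨ B)   [simplify]

D ∧ (¬D ∨ ¬B ∨ C) ∧ (¬D ∨ ¬C ∨ B)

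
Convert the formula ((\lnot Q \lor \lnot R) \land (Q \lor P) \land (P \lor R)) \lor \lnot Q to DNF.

(\lnot R \land P) \lor \lnot Q

((\lnot Q \lor \lnot R) \land (Q \lor P) \land (P \lor R)) \lor \lnot Q
= (\lnot Q \land Q \land P) \lor (\lnot Q \land Q \land R) \lor (\lnot Q \land P \land P) \lor (\lnot Q \land P \land R) \lor (\lnot R \land Q \land P) \lor (\lnot R \land Q \land R) \lor (\lnot R \land P \land P) \lor (\lnot R \land P \land R) \lor \lnot Q   — distribute \land over \lor
= (\lnot R \land P) \lor \lnot Q   — simplify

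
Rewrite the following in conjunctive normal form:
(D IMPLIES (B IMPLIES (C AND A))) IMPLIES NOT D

(B OR NOT D) AND (NOT C OR NOT A OR NOT D)

(D IMPLIES (B IMPLIES (C AND A))) IMPLIES NOT D
≡ NOT (D IMPLIES (B IMPLIES (C AND A))) OR NOT D   (eliminate IMPLIES)
≡ NOT (NOT D OR (B IMPLIES (C AND A))) OR NOT D   (eliminate IMPLIES)
≡ NOT (NOT D OR NOT B OR (C AND A)) OR NOT D   (eliminate IMPLIES)
≡ (NOT NOT D AND NOT NOT B AND NOT (C AND A)) OR NOT D   (De Morgan)
≡ (D AND NOT NOT B AND NOT (C AND A)) OR NOT D   (double negation)
≡ (D AND B AND NOT (C AND A)) OR NOT D   (double negation)
≡ (D AND B AND (NOT C OR NOT A)) OR NOT D   (De Morgan)
≡ (D OR NOT D) AND (B OR NOT D) AND (NOT C OR NOT A OR NOT D)   (distribute OR over AND)
≡ (B OR NOT D) AND (NOT C OR NOT A OR NOT D)   (simplify)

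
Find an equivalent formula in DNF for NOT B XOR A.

NOT B XOR A
≡ (NOT B AND NOT A) OR (NOT NOT B AND A)   (expand XOR)
≡ (NOT B AND NOT A) OR (B AND A)   (double negation)

(NOT B AND NOT A) OR (B AND A)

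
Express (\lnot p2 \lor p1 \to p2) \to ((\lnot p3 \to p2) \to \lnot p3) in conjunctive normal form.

(\lnot p2 \lor p1 \to p2) \to ((\lnot p3 \to p2) \to \lnot p3)
= \lnot (\lnot p2 \lor p1 \to p2) \lor ((\lnot p3 \to p2) \to \lnot p3)   [eliminate \to]
= \lnot (\lnot (\lnot p2 \lor p1) \lor p2) \lor ((\lnot p3 \to p2) \to \lnot p3)   [eliminate \to]
= \lnot (\lnot (\lnot p2 \lor p1) \lor p2) \lor \lnot (\lnot p3 \to p2) \lor \lnot p3   [eliminate \to]
= \lnot (\lnot (\lnot p2 \lor p1) \lor p2) \lor \lnot (\lnot \lnot p3 \lor p2) \lor \lnot p3   [eliminate \to]
= \lnot \lnot (\lnot p2 \lor p1) \land \lnot p2 \lor \lnot (\lnot \lnot p3 \lor p2) \lor \lnot p3   [De Morgan]
= (\lnot p2 \lor p1) \land \lnot p2 \lor \lnot (\lnot \lnot p3 \lor p2) \lor \lnot p3   [double negation]
= (\lnot p2 \lor p1) \land \lnot p2 \lor \lnot \lnot \lnot p3 \land \lnot p2 \lor \lnot p3   [De Morgan]
= (\lnot p2 \lor p1) \land \lnot p2 \lor \lnot p3 \land \lnot p2 \lor \lnot p3   [double negation]
= (\lnot p2 \lor p1 \lor \lnot p3 \lor \lnot p3) \land (\lnot p2 \lor p1 \lor \lnot p2 \lor \lnot p3) \land (\lnot p2 \lor \lnot p3 \lor \lnot p3) \land (\lnot p2 \lor \lnot p2 \lor \lnot p3)   [distribute \lor over \land]
= \lnot p2 \lor \lnot p3   [simplify]

\lnot p2 \lor \lnot p3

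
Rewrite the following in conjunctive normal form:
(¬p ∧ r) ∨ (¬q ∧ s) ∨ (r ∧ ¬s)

(¬p ∨ ¬q ∨ ¬s) ∧ (r ∨ ¬q) ∧ (r ∨ s)

(¬p ∧ r) ∨ (¬q ∧ s) ∨ (r ∧ ¬s)
≡ (¬p ∨ ¬q ∨ r) ∧ (¬p ∨ ¬q ∨ ¬s) ∧ (¬p ∨ s ∨ r) ∧ (¬p ∨ s ∨ ¬s) ∧ (r ∨ ¬q ∨ r) ∧ (r ∨ ¬q ∨ ¬s) ∧ (r ∨ s ∨ r) ∧ (r ∨ s ∨ ¬s)   [distribute ∨ over ∧]
≡ (¬p ∨ ¬q ∨ ¬s) ∧ (r ∨ ¬q) ∧ (r ∨ s)   [simplify]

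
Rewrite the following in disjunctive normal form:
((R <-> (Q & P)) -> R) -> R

(~R & ~Q) | (~R & ~P) | R

((R <-> (Q & P)) -> R) -> R
≡ ~((R <-> (Q & P)) -> R) | R
≡ ~(~(R <-> (Q & P)) | R) | R
≡ ~(~((R -> (Q & P)) & ((Q & P) -> R)) | R) | R
≡ ~(~((~R | (Q & P)) & ((Q & P) -> R)) | R) | R
≡ ~(~((~R | (Q & P)) & (~(Q & P) | R)) | R) | R
≡ (~~((~R | (Q & P)) & (~(Q & P) | R)) & ~R) | R
≡ ((~R | (Q & P)) & (~(Q & P) | R) & ~R) | R
≡ ((~R | (Q & P)) & (~Q | ~P | R) & ~R) | R
≡ (~R & ~Q & ~R) | (~R & ~P & ~R) | (~R & R & ~R) | (Q & P & ~Q & ~R) | (Q & P & ~P & ~R) | (Q & P & R & ~R) | R
≡ (~R & ~Q) | (~R & ~P) | R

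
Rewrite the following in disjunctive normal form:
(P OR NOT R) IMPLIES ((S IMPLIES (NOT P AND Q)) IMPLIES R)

(P OR NOT R) IMPLIES ((S IMPLIES (NOT P AND Q)) IMPLIES R)
= NOT (P OR NOT R) OR ((S IMPLIES (NOT P AND Q)) IMPLIES R)   [eliminate IMPLIES]
= NOT (P OR NOT R) OR NOT (S IMPLIES (NOT P AND Q)) OR R   [eliminate IMPLIES]
= NOT (P OR NOT R) OR NOT (NOT S OR (NOT P AND Q)) OR R   [eliminate IMPLIES]
= (NOT P AND NOT NOT R) OR NOT (NOT S OR (NOT P AND Q)) OR R   [De Morgan]
= (NOT P AND R) OR NOT (NOT S OR (NOT P AND Q)) OR R   [double negation]
= (NOT P AND R) OR (NOT NOT S AND NOT (NOT P AND Q)) OR R   [De Morgan]
= (NOT P AND R) OR (S AND NOT (NOT P AND Q)) OR R   [double negation]
= (NOT P AND R) OR (S AND (NOT NOT P OR NOT Q)) OR R   [De Morgan]
= (NOT P AND R) OR (S AND (P OR NOT Q)) OR R   [double negation]
= (NOT P AND R) OR (S AND P) OR (S AND NOT Q) OR R   [distribute AND over OR]
= (S AND P) OR (S AND NOT Q) OR R   [simplify]

(S AND P) OR (S AND NOT Q) OR R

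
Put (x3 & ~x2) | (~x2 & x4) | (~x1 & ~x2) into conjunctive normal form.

(x3 | x4 | ~x1) & ~x2

(x3 & ~x2) | (~x2 & x4) | (~x1 & ~x2)
≡ (x3 | ~x2 | ~x1) & (x3 | ~x2 | ~x2) & (x3 | x4 | ~x1) & (x3 | x4 | ~x2) & (~x2 | ~x2 | ~x1) & (~x2 | ~x2 | ~x2) & (~x2 | x4 | ~x1) & (~x2 | x4 | ~x2)   [distribute | over &]
≡ (x3 | x4 | ~x1) & ~x2   [simplify]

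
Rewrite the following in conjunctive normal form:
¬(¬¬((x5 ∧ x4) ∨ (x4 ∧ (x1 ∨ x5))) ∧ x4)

¬(¬¬((x5 ∧ x4) ∨ (x4 ∧ (x1 ∨ x5))) ∧ x4)
≡ ¬¬¬((x5 ∧ x4) ∨ (x4 ∧ (x1 ∨ x5))) ∨ ¬x4   [De Morgan]
≡ ¬((x5 ∧ x4) ∨ (x4 ∧ (x1 ∨ x5))) ∨ ¬x4   [double negation]
≡ (¬(x5 ∧ x4) ∧ ¬(x4 ∧ (x1 ∨ x5))) ∨ ¬x4   [De Morgan]
≡ ((¬x5 ∨ ¬x4) ∧ ¬(x4 ∧ (x1 ∨ x5))) ∨ ¬x4   [De Morgan]
≡ ((¬x5 ∨ ¬x4) ∧ (¬x4 ∨ ¬(x1 ∨ x5))) ∨ ¬x4   [De Morgan]
≡ ((¬x5 ∨ ¬x4) ∧ (¬x4 ∨ (¬x1 ∧ ¬x5))) ∨ ¬x4   [De Morgan]
≡ (¬x5 ∨ ¬x4 ∨ ¬x4) ∧ (¬x4 ∨ ¬x1 ∨ ¬x4) ∧ (¬x4 ∨ ¬x5 ∨ ¬x4)   [distribute ∨ over ∧]
≡ (¬x5 ∨ ¬x4) ∧ (¬x4 ∨ ¬x1)   [simplify]

(¬x5 ∨ ¬x4) ∧ (¬x4 ∨ ¬x1)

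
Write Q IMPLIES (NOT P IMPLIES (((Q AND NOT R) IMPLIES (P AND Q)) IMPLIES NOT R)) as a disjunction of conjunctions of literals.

Q IMPLIES (NOT P IMPLIES (((Q AND NOT R) IMPLIES (P AND Q)) IMPLIES NOT R))
⇔ NOT Q OR (NOT P IMPLIES (((Q AND NOT R) IMPLIES (P AND Q)) IMPLIES NOT R))   — eliminate IMPLIES
⇔ NOT Q OR NOT NOT P OR (((Q AND NOT R) IMPLIES (P AND Q)) IMPLIES NOT R)   — eliminate IMPLIES
⇔ NOT Q OR NOT NOT P OR NOT ((Q AND NOT R) IMPLIES (P AND Q)) OR NOT R   — eliminate IMPLIES
⇔ NOT Q OR NOT NOT P OR NOT (NOT (Q AND NOT R) OR (P AND Q)) OR NOT R   — eliminate IMPLIES
⇔ NOT Q OR P OR NOT (NOT (Q AND NOT R) OR (P AND Q)) OR NOT R   — double negation
⇔ NOT Q OR P OR (NOT NOT (Q AND NOT R) AND NOT (P AND Q)) OR NOT R   — De Morgan
⇔ NOT Q OR P OR (Q AND NOT R AND NOT (P AND Q)) OR NOT R   — double negation
⇔ NOT Q OR P OR (Q AND NOT R AND (NOT P OR NOT Q)) OR NOT R   — De Morgan
⇔ NOT Q OR P OR (Q AND NOT R AND NOT P) OR (Q AND NOT R AND NOT Q) OR NOT R   — distribute AND over OR
⇔ NOT Q OR P OR NOT R   — simplify

NOT Q OR P OR NOT R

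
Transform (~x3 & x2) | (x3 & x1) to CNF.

(~x3 & x2) | (x3 & x1)
⇔ (~x3 | x3) & (~x3 | x1) & (x2 | x3) & (x2 | x1)
⇔ (~x3 | x1) & (x2 | x3) & (x2 | x1)

(~x3 | x1) & (x2 | x3) & (x2 | x1)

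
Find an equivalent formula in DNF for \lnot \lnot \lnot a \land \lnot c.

\lnot \lnot \lnot a \land \lnot c
= \lnot a \land \lnot c   (double negation)

\lnot a \land \lnot c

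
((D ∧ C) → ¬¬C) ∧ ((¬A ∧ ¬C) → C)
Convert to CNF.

((D ∧ C) → ¬¬C) ∧ ((¬A ∧ ¬C) → C)
≡ (¬(D ∧ C) ∨ ¬¬C) ∧ ((¬A ∧ ¬C) → C)   [eliminate →]
≡ (¬(D ∧ C) ∨ ¬¬C) ∧ (¬(¬A ∧ ¬C) ∨ C)   [eliminate →]
≡ (¬D ∨ ¬C ∨ ¬¬C) ∧ (¬(¬A ∧ ¬C) ∨ C)   [De Morgan]
≡ (¬D ∨ ¬C ∨ C) ∧ (¬(¬A ∧ ¬C) ∨ C)   [double negation]
≡ (¬D ∨ ¬C ∨ C) ∧ (¬¬A ∨ ¬¬C ∨ C)   [De Morgan]
≡ (¬D ∨ ¬C ∨ C) ∧ (A ∨ ¬¬C ∨ C)   [double negation]
≡ (¬D ∨ ¬C ∨ C) ∧ (A ∨ C ∨ C)   [double negation]
≡ A ∨ C   [simplify]

A ∨ C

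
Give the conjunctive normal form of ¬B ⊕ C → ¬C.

¬B ⊕ C → ¬C
= ¬(¬B ⊕ C) ∨ ¬C   (eliminate →)
= ¬((¬B ∨ C) ∧ ¬(¬B ∧ C)) ∨ ¬C   (expand ⊕)
= ¬(¬B ∨ C) ∨ ¬¬(¬B ∧ C) ∨ ¬C   (De Morgan)
= ¬¬B ∧ ¬C ∨ ¬¬(¬B ∧ C) ∨ ¬C   (De Morgan)
= B ∧ ¬C ∨ ¬¬(¬B ∧ C) ∨ ¬C   (double negation)
= B ∧ ¬C ∨ ¬B ∧ C ∨ ¬C   (double negation)
= (B ∨ ¬B ∨ ¬C) ∧ (B ∨ C ∨ ¬C) ∧ (¬C ∨ ¬B ∨ ¬C) ∧ (¬C ∨ C ∨ ¬C)   (distribute ∨ over ∧)
= ¬C ∨ ¬B   (simplify)

¬C ∨ ¬B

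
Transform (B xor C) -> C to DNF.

(~B & ~C) | C

(B xor C) -> C
= ~(B xor C) | C   [eliminate ->]
= ~((B & ~C) | (~B & C)) | C   [expand xor]
= (~(B & ~C) & ~(~B & C)) | C   [De Morgan]
= ((~B | ~~C) & ~(~B & C)) | C   [De Morgan]
= ((~B | C) & ~(~B & C)) | C   [double negation]
= ((~B | C) & (~~B | ~C)) | C   [De Morgan]
= ((~B | C) & (B | ~C)) | C   [double negation]
= (~B & B) | (~B & ~C) | (C & B) | (C & ~C) | C   [distribute & over |]
= (~B & ~C) | C   [simplify]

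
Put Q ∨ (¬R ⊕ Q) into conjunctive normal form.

Q ∨ ¬R

Q ∨ (¬R ⊕ Q)
≡ Q ∨ ((¬R ∨ Q) ∧ ¬(¬R ∧ Q))   — expand ⊕
≡ Q ∨ ((¬R ∨ Q) ∧ (¬¬R ∨ ¬Q))   — De Morgan
≡ Q ∨ ((¬R ∨ Q) ∧ (R ∨ ¬Q))   — double negation
≡ (Q ∨ ¬R ∨ Q) ∧ (Q ∨ R ∨ ¬Q)   — distribute ∨ over ∧
≡ Q ∨ ¬R   — simplify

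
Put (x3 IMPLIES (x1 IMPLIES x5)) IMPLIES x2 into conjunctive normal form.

(x3 OR x2) AND (x1 OR x2) AND (NOT x5 OR x2)

(x3 IMPLIES (x1 IMPLIES x5)) IMPLIES x2
= NOT (x3 IMPLIES (x1 IMPLIES x5)) OR x2   [eliminate IMPLIES]
= NOT (NOT x3 OR (x1 IMPLIES x5)) OR x2   [eliminate IMPLIES]
= NOT (NOT x3 OR NOT x1 OR x5) OR x2   [eliminate IMPLIES]
= (NOT NOT x3 AND NOT NOT x1 AND NOT x5) OR x2   [De Morgan]
= (x3 AND NOT NOT x1 AND NOT x5) OR x2   [double negation]
= (x3 AND x1 AND NOT x5) OR x2   [double negation]
= (x3 OR x2) AND (x1 OR x2) AND (NOT x5 OR x2)   [distribute OR over AND]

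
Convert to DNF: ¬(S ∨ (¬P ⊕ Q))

¬(S ∨ (¬P ⊕ Q))
≡ ¬(S ∨ (¬P ∧ ¬Q) ∨ (¬¬P ∧ Q))   — expand ⊕
≡ ¬S ∧ ¬(¬P ∧ ¬Q) ∧ ¬(¬¬P ∧ Q)   — De Morgan
≡ ¬S ∧ (¬¬P ∨ ¬¬Q) ∧ ¬(¬¬P ∧ Q)   — De Morgan
≡ ¬S ∧ (P ∨ ¬¬Q) ∧ ¬(¬¬P ∧ Q)   — double negation
≡ ¬S ∧ (P ∨ Q) ∧ ¬(¬¬P ∧ Q)   — double negation
≡ ¬S ∧ (P ∨ Q) ∧ (¬¬¬P ∨ ¬Q)   — De Morgan
≡ ¬S ∧ (P ∨ Q) ∧ (¬P ∨ ¬Q)   — double negation
≡ (¬S ∧ P ∧ ¬P) ∨ (¬S ∧ P ∧ ¬Q) ∨ (¬S ∧ Q ∧ ¬P) ∨ (¬S ∧ Q ∧ ¬Q)   — distribute ∧ over ∨
≡ (¬S ∧ P ∧ ¬Q) ∨ (¬S ∧ Q ∧ ¬P)   — simplify

(¬S ∧ P ∧ ¬Q) ∨ (¬S ∧ Q ∧ ¬P)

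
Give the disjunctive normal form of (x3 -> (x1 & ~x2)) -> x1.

(x3 -> (x1 & ~x2)) -> x1
≡ ~(x3 -> (x1 & ~x2)) | x1   [eliminate ->]
≡ ~(~x3 | (x1 & ~x2)) | x1   [eliminate ->]
≡ (~~x3 & ~(x1 & ~x2)) | x1   [De Morgan]
≡ (x3 & ~(x1 & ~x2)) | x1   [double negation]
≡ (x3 & (~x1 | ~~x2)) | x1   [De Morgan]
≡ (x3 & (~x1 | x2)) | x1   [double negation]
≡ (x3 & ~x1) | (x3 & x2) | x1   [distribute & over |]

(x3 & ~x1) | (x3 & x2) | x1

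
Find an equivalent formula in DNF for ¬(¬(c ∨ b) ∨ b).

¬(¬(c ∨ b) ∨ b)
⇔ ¬¬(c ∨ b) ∧ ¬b   — De Morgan
⇔ (c ∨ b) ∧ ¬b   — double negation
⇔ (c ∧ ¬b) ∨ (b ∧ ¬b)   — distribute ∧ over ∨
⇔ c ∧ ¬b   — simplify

c ∧ ¬b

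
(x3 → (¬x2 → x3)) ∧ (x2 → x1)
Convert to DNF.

(x3 → (¬x2 → x3)) ∧ (x2 → x1)
= (¬x3 ∨ (¬x2 → x3)) ∧ (x2 → x1)
= (¬x3 ∨ ¬¬x2 ∨ x3) ∧ (x2 → x1)
= (¬x3 ∨ ¬¬x2 ∨ x3) ∧ (¬x2 ∨ x1)
= (¬x3 ∨ x2 ∨ x3) ∧ (¬x2 ∨ x1)
= (¬x3 ∧ ¬x2) ∨ (¬x3 ∧ x1) ∨ (x2 ∧ ¬x2) ∨ (x2 ∧ x1) ∨ (x3 ∧ ¬x2) ∨ (x3 ∧ x1)
= (¬x3 ∧ ¬x2) ∨ (¬x3 ∧ x1) ∨ (x2 ∧ x1) ∨ (x3 ∧ ¬x2) ∨ (x3 ∧ x1)

(¬x3 ∧ ¬x2) ∨ (¬x3 ∧ x1) ∨ (x2 ∧ x1) ∨ (x3 ∧ ¬x2) ∨ (x3 ∧ x1)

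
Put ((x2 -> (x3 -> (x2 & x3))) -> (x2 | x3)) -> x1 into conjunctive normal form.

(~x2 | x1) & (~x3 | x1)

((x2 -> (x3 -> (x2 & x3))) -> (x2 | x3)) -> x1
= ~((x2 -> (x3 -> (x2 & x3))) -> (x2 | x3)) | x1   (eliminate ->)
= ~(~(x2 -> (x3 -> (x2 & x3))) | x2 | x3) | x1   (eliminate ->)
= ~(~(~x2 | (x3 -> (x2 & x3))) | x2 | x3) | x1   (eliminate ->)
= ~(~(~x2 | ~x3 | (x2 & x3)) | x2 | x3) | x1   (eliminate ->)
= (~~(~x2 | ~x3 | (x2 & x3)) & ~x2 & ~x3) | x1   (De Morgan)
= ((~x2 | ~x3 | (x2 & x3)) & ~x2 & ~x3) | x1   (double negation)
= (~x2 | ~x3 | x2 | x1) & (~x2 | ~x3 | x3 | x1) & (~x2 | x1) & (~x3 | x1)   (distribute | over &)
= (~x2 | x1) & (~x3 | x1)   (simplify)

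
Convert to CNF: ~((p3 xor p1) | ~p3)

~((p3 xor p1) | ~p3)
≡ ~(((p3 | p1) & ~(p3 & p1)) | ~p3)   [expand xor]
≡ ~((p3 | p1) & ~(p3 & p1)) & ~~p3   [De Morgan]
≡ (~(p3 | p1) | ~~(p3 & p1)) & ~~p3   [De Morgan]
≡ ((~p3 & ~p1) | ~~(p3 & p1)) & ~~p3   [De Morgan]
≡ ((~p3 & ~p1) | (p3 & p1)) & ~~p3   [double negation]
≡ ((~p3 & ~p1) | (p3 & p1)) & p3   [double negation]
≡ (~p3 | p3) & (~p3 | p1) & (~p1 | p3) & (~p1 | p1) & p3   [distribute | over &]
≡ (~p3 | p1) & p3   [simplify]

(~p3 | p1) & p3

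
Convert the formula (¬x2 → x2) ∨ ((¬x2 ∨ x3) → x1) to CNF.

(¬x2 → x2) ∨ ((¬x2 ∨ x3) → x1)
⇔ ¬¬x2 ∨ x2 ∨ ((¬x2 ∨ x3) → x1)
⇔ ¬¬x2 ∨ x2 ∨ ¬(¬x2 ∨ x3) ∨ x1
⇔ x2 ∨ x2 ∨ ¬(¬x2 ∨ x3) ∨ x1
⇔ x2 ∨ x2 ∨ (¬¬x2 ∧ ¬x3) ∨ x1
⇔ x2 ∨ x2 ∨ (x2 ∧ ¬x3) ∨ x1
⇔ (x2 ∨ x2 ∨ x2 ∨ x1) ∧ (x2 ∨ x2 ∨ ¬x3 ∨ x1)
⇔ x2 ∨ x1

x2 ∨ x1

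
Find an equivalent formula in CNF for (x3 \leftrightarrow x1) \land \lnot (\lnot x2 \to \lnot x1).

(x3 \leftrightarrow x1) \land \lnot (\lnot x2 \to \lnot x1)
≡ (x3 \to x1) \land (x1 \to x3) \land \lnot (\lnot x2 \to \lnot x1)   — eliminate \leftrightarrow
≡ (\lnot x3 \lor x1) \land (x1 \to x3) \land \lnot (\lnot x2 \to \lnot x1)   — eliminate \to
≡ (\lnot x3 \lor x1) \land (\lnot x1 \lor x3) \land \lnot (\lnot x2 \to \lnot x1)   — eliminate \to
≡ (\lnot x3 \lor x1) \land (\lnot x1 \lor x3) \land \lnot (\lnot \lnot x2 \lor \lnot x1)   — eliminate \to
≡ (\lnot x3 \lor x1) \land (\lnot x1 \lor x3) \land \lnot \lnot \lnot x2 \land \lnot \lnot x1   — De Morgan
≡ (\lnot x3 \lor x1) \land (\lnot x1 \lor x3) \land \lnot x2 \land \lnot \lnot x1   — double negation
≡ (\lnot x3 \lor x1) \land (\lnot x1 \lor x3) \land \lnot x2 \land x1   — double negation
≡ (\lnot x1 \lor x3) \land \lnot x2 \land x1   — simplify

(\lnot x1 \lor x3) \land \lnot x2 \land x1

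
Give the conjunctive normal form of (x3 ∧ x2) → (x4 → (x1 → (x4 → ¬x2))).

¬x3 ∨ ¬x2 ∨ ¬x4 ∨ ¬x1

(x3 ∧ x2) → (x4 → (x1 → (x4 → ¬x2)))
⇔ ¬(x3 ∧ x2) ∨ (x4 → (x1 → (x4 → ¬x2)))   [eliminate →]
⇔ ¬(x3 ∧ x2) ∨ ¬x4 ∨ (x1 → (x4 → ¬x2))   [eliminate →]
⇔ ¬(x3 ∧ x2) ∨ ¬x4 ∨ ¬x1 ∨ (x4 → ¬x2)   [eliminate →]
⇔ ¬(x3 ∧ x2) ∨ ¬x4 ∨ ¬x1 ∨ ¬x4 ∨ ¬x2   [eliminate →]
⇔ ¬x3 ∨ ¬x2 ∨ ¬x4 ∨ ¬x1 ∨ ¬x4 ∨ ¬x2   [De Morgan]
⇔ ¬x3 ∨ ¬x2 ∨ ¬x4 ∨ ¬x1   [simplify]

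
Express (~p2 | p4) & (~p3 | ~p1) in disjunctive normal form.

(~p2 & ~p3) | (~p2 & ~p1) | (p4 & ~p3) | (p4 & ~p1)

(~p2 | p4) & (~p3 | ~p1)
⇔ (~p2 & ~p3) | (~p2 & ~p1) | (p4 & ~p3) | (p4 & ~p1)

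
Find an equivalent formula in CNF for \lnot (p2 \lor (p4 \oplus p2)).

\lnot (p2 \lor (p4 \oplus p2))
≡ \lnot (p2 \lor ((p4 \lor p2) \land \lnot (p4 \land p2)))   [expand \oplus]
≡ \lnot p2 \land \lnot ((p4 \lor p2) \land \lnot (p4 \land p2))   [De Morgan]
≡ \lnot p2 \land (\lnot (p4 \lor p2) \lor \lnot \lnot (p4 \land p2))   [De Morgan]
≡ \lnot p2 \land ((\lnot p4 \land \lnot p2) \lor \lnot \lnot (p4 \land p2))   [De Morgan]
≡ \lnot p2 \land ((\lnot p4 \land \lnot p2) \lor (p4 \land p2))   [double negation]
≡ \lnot p2 \land (\lnot p4 \lor p4) \land (\lnot p4 \lor p2) \land (\lnot p2 \lor p4) \land (\lnot p2 \lor p2)   [distribute \lor over \land]
≡ \lnot p2 \land (\lnot p4 \lor p2)   [simplify]

\lnot p2 \land (\lnot p4 \lor p2)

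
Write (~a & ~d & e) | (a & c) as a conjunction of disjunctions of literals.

(~a & ~d & e) | (a & c)
= (~a | a) & (~a | c) & (~d | a) & (~d | c) & (e | a) & (e | c)   — distribute | over &
= (~a | c) & (~d | a) & (~d | c) & (e | a) & (e | c)   — simplify

(~a | c) & (~d | a) & (~d | c) & (e | a) & (e | c)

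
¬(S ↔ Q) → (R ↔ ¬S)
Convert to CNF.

(¬S ∨ Q ∨ ¬R) ∧ (¬Q ∨ S ∨ R)

¬(S ↔ Q) → (R ↔ ¬S)
⇔ ¬¬(S ↔ Q) ∨ (R ↔ ¬S)   [eliminate →]
⇔ ¬¬((S → Q) ∧ (Q → S)) ∨ (R ↔ ¬S)   [eliminate ↔]
⇔ ¬¬((¬S ∨ Q) ∧ (Q → S)) ∨ (R ↔ ¬S)   [eliminate →]
⇔ ¬¬((¬S ∨ Q) ∧ (¬Q ∨ S)) ∨ (R ↔ ¬S)   [eliminate →]
⇔ ¬¬((¬S ∨ Q) ∧ (¬Q ∨ S)) ∨ ((R → ¬S) ∧ (¬S → R))   [eliminate ↔]
⇔ ¬¬((¬S ∨ Q) ∧ (¬Q ∨ S)) ∨ ((¬R ∨ ¬S) ∧ (¬S → R))   [eliminate →]
⇔ ¬¬((¬S ∨ Q) ∧ (¬Q ∨ S)) ∨ ((¬R ∨ ¬S) ∧ (¬¬S ∨ R))   [eliminate →]
⇔ ((¬S ∨ Q) ∧ (¬Q ∨ S)) ∨ ((¬R ∨ ¬S) ∧ (¬¬S ∨ R))   [double negation]
⇔ ((¬S ∨ Q) ∧ (¬Q ∨ S)) ∨ ((¬R ∨ ¬S) ∧ (S ∨ R))   [double negation]
⇔ (¬S ∨ Q ∨ ¬R ∨ ¬S) ∧ (¬S ∨ Q ∨ S ∨ R) ∧ (¬Q ∨ S ∨ ¬R ∨ ¬S) ∧ (¬Q ∨ S ∨ S ∨ R)   [distribute ∨ over ∧]
⇔ (¬S ∨ Q ∨ ¬R) ∧ (¬Q ∨ S ∨ R)   [simplify]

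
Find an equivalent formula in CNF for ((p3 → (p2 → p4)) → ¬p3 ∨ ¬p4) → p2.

((p3 → (p2 → p4)) → ¬p3 ∨ ¬p4) → p2
= ¬((p3 → (p2 → p4)) → ¬p3 ∨ ¬p4) ∨ p2   [eliminate →]
= ¬(¬(p3 → (p2 → p4)) ∨ ¬p3 ∨ ¬p4) ∨ p2   [eliminate →]
= ¬(¬(¬p3 ∨ (p2 → p4)) ∨ ¬p3 ∨ ¬p4) ∨ p2   [eliminate →]
= ¬(¬(¬p3 ∨ ¬p2 ∨ p4) ∨ ¬p3 ∨ ¬p4) ∨ p2   [eliminate →]
= ¬¬(¬p3 ∨ ¬p2 ∨ p4) ∧ ¬¬p3 ∧ ¬¬p4 ∨ p2   [De Morgan]
= (¬p3 ∨ ¬p2 ∨ p4) ∧ ¬¬p3 ∧ ¬¬p4 ∨ p2   [double negation]
= (¬p3 ∨ ¬p2 ∨ p4) ∧ p3 ∧ ¬¬p4 ∨ p2   [double negation]
= (¬p3 ∨ ¬p2 ∨ p4) ∧ p3 ∧ p4 ∨ p2   [double negation]
= (¬p3 ∨ ¬p2 ∨ p4 ∨ p2) ∧ (p3 ∨ p2) ∧ (p4 ∨ p2)   [distribute ∨ over ∧]
= (p3 ∨ p2) ∧ (p4 ∨ p2)   [simplify]

(p3 ∨ p2) ∧ (p4 ∨ p2)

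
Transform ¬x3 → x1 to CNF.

¬x3 → x1
≡ ¬¬x3 ∨ x1   [eliminate →]
≡ x3 ∨ x1   [double negation]

x3 ∨ x1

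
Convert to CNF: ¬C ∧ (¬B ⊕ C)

¬C ∧ (¬B ⊕ C)
≡ ¬C ∧ (¬B ∨ C) ∧ ¬(¬B ∧ C)   [expand ⊕]
≡ ¬C ∧ (¬B ∨ C) ∧ (¬¬B ∨ ¬C)   [De Morgan]
≡ ¬C ∧ (¬B ∨ C) ∧ (B ∨ ¬C)   [double negation]
≡ ¬C ∧ (¬B ∨ C)   [simplify]

¬C ∧ (¬B ∨ C)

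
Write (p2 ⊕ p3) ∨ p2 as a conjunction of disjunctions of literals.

(p2 ⊕ p3) ∨ p2
⇔ ((p2 ∨ p3) ∧ ¬(p2 ∧ p3)) ∨ p2   [expand ⊕]
⇔ ((p2 ∨ p3) ∧ (¬p2 ∨ ¬p3)) ∨ p2   [De Morgan]
⇔ (p2 ∨ p3 ∨ p2) ∧ (¬p2 ∨ ¬p3 ∨ p2)   [distribute ∨ over ∧]
⇔ p2 ∨ p3   [simplify]

p2 ∨ p3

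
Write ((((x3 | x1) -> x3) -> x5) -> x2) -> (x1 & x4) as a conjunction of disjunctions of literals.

((((x3 | x1) -> x3) -> x5) -> x2) -> (x1 & x4)
⇔ ~((((x3 | x1) -> x3) -> x5) -> x2) | (x1 & x4)
⇔ ~(~(((x3 | x1) -> x3) -> x5) | x2) | (x1 & x4)
⇔ ~(~(~((x3 | x1) -> x3) | x5) | x2) | (x1 & x4)
⇔ ~(~(~(~(x3 | x1) | x3) | x5) | x2) | (x1 & x4)
⇔ (~~(~(~(x3 | x1) | x3) | x5) & ~x2) | (x1 & x4)
⇔ ((~(~(x3 | x1) | x3) | x5) & ~x2) | (x1 & x4)
⇔ (((~~(x3 | x1) & ~x3) | x5) & ~x2) | (x1 & x4)
⇔ ((((x3 | x1) & ~x3) | x5) & ~x2) | (x1 & x4)
⇔ (x3 | x1 | x5 | x1) & (x3 | x1 | x5 | x4) & (~x3 | x5 | x1) & (~x3 | x5 | x4) & (~x2 | x1) & (~x2 | x4)
⇔ (x3 | x1 | x5) & (~x3 | x5 | x1) & (~x3 | x5 | x4) & (~x2 | x1) & (~x2 | x4)

(x3 | x1 | x5) & (~x3 | x5 | x1) & (~x3 | x5 | x4) & (~x2 | x1) & (~x2 | x4)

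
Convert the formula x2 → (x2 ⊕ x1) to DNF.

¬x2 ∨ (x2 ∧ ¬x1)

x2 → (x2 ⊕ x1)
≡ ¬x2 ∨ (x2 ⊕ x1)   — eliminate →
≡ ¬x2 ∨ (x2 ∧ ¬x1) ∨ (¬x2 ∧ x1)   — expand ⊕
≡ ¬x2 ∨ (x2 ∧ ¬x1)   — simplify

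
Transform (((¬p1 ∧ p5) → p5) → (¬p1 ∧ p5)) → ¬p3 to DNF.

(((¬p1 ∧ p5) → p5) → (¬p1 ∧ p5)) → ¬p3
≡ ¬(((¬p1 ∧ p5) → p5) → (¬p1 ∧ p5)) ∨ ¬p3
≡ ¬(¬((¬p1 ∧ p5) → p5) ∨ (¬p1 ∧ p5)) ∨ ¬p3
≡ ¬(¬(¬(¬p1 ∧ p5) ∨ p5) ∨ (¬p1 ∧ p5)) ∨ ¬p3
≡ (¬¬(¬(¬p1 ∧ p5) ∨ p5) ∧ ¬(¬p1 ∧ p5)) ∨ ¬p3
≡ ((¬(¬p1 ∧ p5) ∨ p5) ∧ ¬(¬p1 ∧ p5)) ∨ ¬p3
≡ ((¬¬p1 ∨ ¬p5 ∨ p5) ∧ ¬(¬p1 ∧ p5)) ∨ ¬p3
≡ ((p1 ∨ ¬p5 ∨ p5) ∧ ¬(¬p1 ∧ p5)) ∨ ¬p3
≡ ((p1 ∨ ¬p5 ∨ p5) ∧ (¬¬p1 ∨ ¬p5)) ∨ ¬p3
≡ ((p1 ∨ ¬p5 ∨ p5) ∧ (p1 ∨ ¬p5)) ∨ ¬p3
≡ (p1 ∧ p1) ∨ (p1 ∧ ¬p5) ∨ (¬p5 ∧ p1) ∨ (¬p5 ∧ ¬p5) ∨ (p5 ∧ p1) ∨ (p5 ∧ ¬p5) ∨ ¬p3
≡ p1 ∨ ¬p5 ∨ ¬p3

p1 ∨ ¬p5 ∨ ¬p3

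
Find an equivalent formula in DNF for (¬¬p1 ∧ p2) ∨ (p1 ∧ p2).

p1 ∧ p2

(¬¬p1 ∧ p2) ∨ (p1 ∧ p2)
≡ (p1 ∧ p2) ∨ (p1 ∧ p2)   [double negation]
≡ p1 ∧ p2   [simplify]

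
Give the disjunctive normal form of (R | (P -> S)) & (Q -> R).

(R | (P -> S)) & (Q -> R)
≡ (R | ~P | S) & (Q -> R)   [eliminate ->]
≡ (R | ~P | S) & (~Q | R)   [eliminate ->]
≡ (R & ~Q) | (R & R) | (~P & ~Q) | (~P & R) | (S & ~Q) | (S & R)   [distribute & over |]
≡ R | (~P & ~Q) | (S & ~Q)   [simplify]

R | (~P & ~Q) | (S & ~Q)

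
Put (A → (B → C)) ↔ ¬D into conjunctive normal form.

(A ∨ ¬D) ∧ (B ∨ ¬D) ∧ (¬C ∨ ¬D) ∧ (D ∨ ¬A ∨ ¬B ∨ C)

(A → (B → C)) ↔ ¬D
= ((A → (B → C)) → ¬D) ∧ (¬D → (A → (B → C)))   — eliminate ↔
= (¬(A → (B → C)) ∨ ¬D) ∧ (¬D → (A → (B → C)))   — eliminate →
= (¬(¬A ∨ (B → C)) ∨ ¬D) ∧ (¬D → (A → (B → C)))   — eliminate →
= (¬(¬A ∨ ¬B ∨ C) ∨ ¬D) ∧ (¬D → (A → (B → C)))   — eliminate →
= (¬(¬A ∨ ¬B ∨ C) ∨ ¬D) ∧ (¬¬D ∨ (A → (B → C)))   — eliminate →
= (¬(¬A ∨ ¬B ∨ C) ∨ ¬D) ∧ (¬¬D ∨ ¬A ∨ (B → C))   — eliminate →
= (¬(¬A ∨ ¬B ∨ C) ∨ ¬D) ∧ (¬¬D ∨ ¬A ∨ ¬B ∨ C)   — eliminate →
= ((¬¬A ∧ ¬¬B ∧ ¬C) ∨ ¬D) ∧ (¬¬D ∨ ¬A ∨ ¬B ∨ C)   — De Morgan
= ((A ∧ ¬¬B ∧ ¬C) ∨ ¬D) ∧ (¬¬D ∨ ¬A ∨ ¬B ∨ C)   — double negation
= ((A ∧ B ∧ ¬C) ∨ ¬D) ∧ (¬¬D ∨ ¬A ∨ ¬B ∨ C)   — double negation
= ((A ∧ B ∧ ¬C) ∨ ¬D) ∧ (D ∨ ¬A ∨ ¬B ∨ C)   — double negation
= (A ∨ ¬D) ∧ (B ∨ ¬D) ∧ (¬C ∨ ¬D) ∧ (D ∨ ¬A ∨ ¬B ∨ C)   — distribute ∨ over ∧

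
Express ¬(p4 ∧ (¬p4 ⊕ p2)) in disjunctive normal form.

¬(p4 ∧ (¬p4 ⊕ p2))
⇔ ¬(p4 ∧ (¬p4 ∧ ¬p2 ∨ ¬¬p4 ∧ p2))   — expand ⊕
⇔ ¬p4 ∨ ¬(¬p4 ∧ ¬p2 ∨ ¬¬p4 ∧ p2)   — De Morgan
⇔ ¬p4 ∨ ¬(¬p4 ∧ ¬p2) ∧ ¬(¬¬p4 ∧ p2)   — De Morgan
⇔ ¬p4 ∨ (¬¬p4 ∨ ¬¬p2) ∧ ¬(¬¬p4 ∧ p2)   — De Morgan
⇔ ¬p4 ∨ (p4 ∨ ¬¬p2) ∧ ¬(¬¬p4 ∧ p2)   — double negation
⇔ ¬p4 ∨ (p4 ∨ p2) ∧ ¬(¬¬p4 ∧ p2)   — double negation
⇔ ¬p4 ∨ (p4 ∨ p2) ∧ (¬¬¬p4 ∨ ¬p2)   — De Morgan
⇔ ¬p4 ∨ (p4 ∨ p2) ∧ (¬p4 ∨ ¬p2)   — double negation
⇔ ¬p4 ∨ p4 ∧ ¬p4 ∨ p4 ∧ ¬p2 ∨ p2 ∧ ¬p4 ∨ p2 ∧ ¬p2   — distribute ∧ over ∨
⇔ ¬p4 ∨ p4 ∧ ¬p2   — simplify

¬p4 ∨ p4 ∧ ¬p2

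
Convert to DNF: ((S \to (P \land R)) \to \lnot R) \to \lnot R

((S \to (P \land R)) \to \lnot R) \to \lnot R
≡ \lnot ((S \to (P \land R)) \to \lnot R) \lor \lnot R   [eliminate \to]
≡ \lnot (\lnot (S \to (P \land R)) \lor \lnot R) \lor \lnot R   [eliminate \to]
≡ \lnot (\lnot (\lnot S \lor (P \land R)) \lor \lnot R) \lor \lnot R   [eliminate \to]
≡ (\lnot \lnot (\lnot S \lor (P \land R)) \land \lnot \lnot R) \lor \lnot R   [De Morgan]
≡ ((\lnot S \lor (P \land R)) \land \lnot \lnot R) \lor \lnot R   [double negation]
≡ ((\lnot S \lor (P \land R)) \land R) \lor \lnot R   [double negation]
≡ (\lnot S \land R) \lor (P \land R \land R) \lor \lnot R   [distribute \land over \lor]
≡ (\lnot S \land R) \lor (P \land R) \lor \lnot R   [simplify]

(\lnot S \land R) \lor (P \land R) \lor \lnot R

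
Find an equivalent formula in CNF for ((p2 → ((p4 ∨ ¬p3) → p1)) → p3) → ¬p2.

(¬p2 ∨ ¬p4 ∨ p1) ∧ (¬p2 ∨ p3 ∨ p1) ∧ (¬p3 ∨ ¬p2)

((p2 → ((p4 ∨ ¬p3) → p1)) → p3) → ¬p2
≡ ¬((p2 → ((p4 ∨ ¬p3) → p1)) → p3) ∨ ¬p2   [eliminate →]
≡ ¬(¬(p2 → ((p4 ∨ ¬p3) → p1)) ∨ p3) ∨ ¬p2   [eliminate →]
≡ ¬(¬(¬p2 ∨ ((p4 ∨ ¬p3) → p1)) ∨ p3) ∨ ¬p2   [eliminate →]
≡ ¬(¬(¬p2 ∨ ¬(p4 ∨ ¬p3) ∨ p1) ∨ p3) ∨ ¬p2   [eliminate →]
≡ (¬¬(¬p2 ∨ ¬(p4 ∨ ¬p3) ∨ p1) ∧ ¬p3) ∨ ¬p2   [De Morgan]
≡ ((¬p2 ∨ ¬(p4 ∨ ¬p3) ∨ p1) ∧ ¬p3) ∨ ¬p2   [double negation]
≡ ((¬p2 ∨ (¬p4 ∧ ¬¬p3) ∨ p1) ∧ ¬p3) ∨ ¬p2   [De Morgan]
≡ ((¬p2 ∨ (¬p4 ∧ p3) ∨ p1) ∧ ¬p3) ∨ ¬p2   [double negation]
≡ (¬p2 ∨ ¬p4 ∨ p1 ∨ ¬p2) ∧ (¬p2 ∨ p3 ∨ p1 ∨ ¬p2) ∧ (¬p3 ∨ ¬p2)   [distribute ∨ over ∧]
≡ (¬p2 ∨ ¬p4 ∨ p1) ∧ (¬p2 ∨ p3 ∨ p1) ∧ (¬p3 ∨ ¬p2)   [simplify]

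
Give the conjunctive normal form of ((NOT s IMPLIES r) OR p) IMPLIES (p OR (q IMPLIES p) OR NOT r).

((NOT s IMPLIES r) OR p) IMPLIES (p OR (q IMPLIES p) OR NOT r)
≡ NOT ((NOT s IMPLIES r) OR p) OR p OR (q IMPLIES p) OR NOT r
≡ NOT (NOT NOT s OR r OR p) OR p OR (q IMPLIES p) OR NOT r
≡ NOT (NOT NOT s OR r OR p) OR p OR NOT q OR p OR NOT r
≡ (NOT NOT NOT s AND NOT r AND NOT p) OR p OR NOT q OR p OR NOT r
≡ (NOT s AND NOT r AND NOT p) OR p OR NOT q OR p OR NOT r
≡ (NOT s OR p OR NOT q OR p OR NOT r) AND (NOT r OR p OR NOT q OR p OR NOT r) AND (NOT p OR p OR NOT q OR p OR NOT r)
≡ NOT r OR p OR NOT q

NOT r OR p OR NOT q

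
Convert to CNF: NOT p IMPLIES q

p OR q

NOT p IMPLIES q
≡ NOT NOT p OR q
≡ p OR q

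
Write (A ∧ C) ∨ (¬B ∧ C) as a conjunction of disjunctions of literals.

(A ∧ C) ∨ (¬B ∧ C)
≡ (A ∨ ¬B) ∧ (A ∨ C) ∧ (C ∨ ¬B) ∧ (C ∨ C)   — distribute ∨ over ∧
≡ (A ∨ ¬B) ∧ C   — simplify

(A ∨ ¬B) ∧ C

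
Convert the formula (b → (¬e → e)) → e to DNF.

(b ∧ ¬e) ∨ e

(b → (¬e → e)) → e
= ¬(b → (¬e → e)) ∨ e   [eliminate →]
= ¬(¬b ∨ (¬e → e)) ∨ e   [eliminate →]
= ¬(¬b ∨ ¬¬e ∨ e) ∨ e   [eliminate →]
= (¬¬b ∧ ¬¬¬e ∧ ¬e) ∨ e   [De Morgan]
= (b ∧ ¬¬¬e ∧ ¬e) ∨ e   [double negation]
= (b ∧ ¬e ∧ ¬e) ∨ e   [double negation]
= (b ∧ ¬e) ∨ e   [simplify]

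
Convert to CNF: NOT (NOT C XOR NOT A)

(C OR NOT A) AND (A OR NOT C)

NOT (NOT C XOR NOT A)
= NOT ((NOT C OR NOT A) AND NOT (NOT C AND NOT A))
= NOT (NOT C OR NOT A) OR NOT NOT (NOT C AND NOT A)
= (NOT NOT C AND NOT NOT A) OR NOT NOT (NOT C AND NOT A)
= (C AND NOT NOT A) OR NOT NOT (NOT C AND NOT A)
= (C AND A) OR NOT NOT (NOT C AND NOT A)
= (C AND A) OR (NOT C AND NOT A)
= (C OR NOT C) AND (C OR NOT A) AND (A OR NOT C) AND (A OR NOT A)
= (C OR NOT A) AND (A OR NOT C)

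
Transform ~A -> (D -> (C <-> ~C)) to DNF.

A | ~D

~A -> (D -> (C <-> ~C))
⇔ ~~A | (D -> (C <-> ~C))   [eliminate ->]
⇔ ~~A | ~D | (C <-> ~C)   [eliminate ->]
⇔ ~~A | ~D | ((C -> ~C) & (~C -> C))   [eliminate <->]
⇔ ~~A | ~D | ((~C | ~C) & (~C -> C))   [eliminate ->]
⇔ ~~A | ~D | ((~C | ~C) & (~~C | C))   [eliminate ->]
⇔ A | ~D | ((~C | ~C) & (~~C | C))   [double negation]
⇔ A | ~D | ((~C | ~C) & (C | C))   [double negation]
⇔ A | ~D | (~C & C) | (~C & C) | (~C & C) | (~C & C)   [distribute & over |]
⇔ A | ~D   [simplify]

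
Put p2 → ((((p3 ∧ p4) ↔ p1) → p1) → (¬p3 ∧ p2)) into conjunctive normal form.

(¬p2 ∨ ¬p3 ∨ ¬p4 ∨ p1) ∧ (¬p2 ∨ ¬p1 ∨ ¬p3)

p2 → ((((p3 ∧ p4) ↔ p1) → p1) → (¬p3 ∧ p2))
= ¬p2 ∨ ((((p3 ∧ p4) ↔ p1) → p1) → (¬p3 ∧ p2))
= ¬p2 ∨ ¬(((p3 ∧ p4) ↔ p1) → p1) ∨ (¬p3 ∧ p2)
= ¬p2 ∨ ¬(¬((p3 ∧ p4) ↔ p1) ∨ p1) ∨ (¬p3 ∧ p2)
= ¬p2 ∨ ¬(¬(((p3 ∧ p4) → p1) ∧ (p1 → (p3 ∧ p4))) ∨ p1) ∨ (¬p3 ∧ p2)
= ¬p2 ∨ ¬(¬((¬(p3 ∧ p4) ∨ p1) ∧ (p1 → (p3 ∧ p4))) ∨ p1) ∨ (¬p3 ∧ p2)
= ¬p2 ∨ ¬(¬((¬(p3 ∧ p4) ∨ p1) ∧ (¬p1 ∨ (p3 ∧ p4))) ∨ p1) ∨ (¬p3 ∧ p2)
= ¬p2 ∨ (¬¬((¬(p3 ∧ p4) ∨ p1) ∧ (¬p1 ∨ (p3 ∧ p4))) ∧ ¬p1) ∨ (¬p3 ∧ p2)
= ¬p2 ∨ ((¬(p3 ∧ p4) ∨ p1) ∧ (¬p1 ∨ (p3 ∧ p4)) ∧ ¬p1) ∨ (¬p3 ∧ p2)
= ¬p2 ∨ ((¬p3 ∨ ¬p4 ∨ p1) ∧ (¬p1 ∨ (p3 ∧ p4)) ∧ ¬p1) ∨ (¬p3 ∧ p2)
= (¬p2 ∨ ¬p3 ∨ ¬p4 ∨ p1 ∨ ¬p3) ∧ (¬p2 ∨ ¬p3 ∨ ¬p4 ∨ p1 ∨ p2) ∧ (¬p2 ∨ ¬p1 ∨ p3 ∨ ¬p3) ∧ (¬p2 ∨ ¬p1 ∨ p3 ∨ p2) ∧ (¬p2 ∨ ¬p1 ∨ p4 ∨ ¬p3) ∧ (¬p2 ∨ ¬p1 ∨ p4 ∨ p2) ∧ (¬p2 ∨ ¬p1 ∨ ¬p3) ∧ (¬p2 ∨ ¬p1 ∨ p2)
= (¬p2 ∨ ¬p3 ∨ ¬p4 ∨ p1) ∧ (¬p2 ∨ ¬p1 ∨ ¬p3)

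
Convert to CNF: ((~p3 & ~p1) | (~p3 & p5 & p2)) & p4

~p3 & (~p1 | p5) & (~p1 | p2) & p4

((~p3 & ~p1) | (~p3 & p5 & p2)) & p4
≡ (~p3 | ~p3) & (~p3 | p5) & (~p3 | p2) & (~p1 | ~p3) & (~p1 | p5) & (~p1 | p2) & p4
≡ ~p3 & (~p1 | p5) & (~p1 | p2) & p4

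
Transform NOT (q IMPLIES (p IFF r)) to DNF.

(q AND p AND NOT r) OR (q AND r AND NOT p)

NOT (q IMPLIES (p IFF r))
≡ NOT (NOT q OR (p IFF r))
≡ NOT (NOT q OR ((p IMPLIES r) AND (r IMPLIES p)))
≡ NOT (NOT q OR ((NOT p OR r) AND (r IMPLIES p)))
≡ NOT (NOT q OR ((NOT p OR r) AND (NOT r OR p)))
≡ NOT NOT q AND NOT ((NOT p OR r) AND (NOT r OR p))
≡ q AND NOT ((NOT p OR r) AND (NOT r OR p))
≡ q AND (NOT (NOT p OR r) OR NOT (NOT r OR p))
≡ q AND ((NOT NOT p AND NOT r) OR NOT (NOT r OR p))
≡ q AND ((p AND NOT r) OR NOT (NOT r OR p))
≡ q AND ((p AND NOT r) OR (NOT NOT r AND NOT p))
≡ q AND ((p AND NOT r) OR (r AND NOT p))
≡ (q AND p AND NOT r) OR (q AND r AND NOT p)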